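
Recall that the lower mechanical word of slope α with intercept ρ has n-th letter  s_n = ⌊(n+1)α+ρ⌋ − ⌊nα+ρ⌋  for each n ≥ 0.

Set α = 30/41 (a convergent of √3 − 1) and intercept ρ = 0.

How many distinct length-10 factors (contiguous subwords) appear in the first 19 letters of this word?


10

t_n = ⌊(n·30)/41⌋ for n = 0 … 19:
  n=0…9: ⌊0/41⌋=0 ⌊30/41⌋=0 ⌊60/41⌋=1 ⌊90/41⌋=2 ⌊120/41⌋=2 ⌊150/41⌋=3 ⌊180/41⌋=4 ⌊210/41⌋=5 ⌊240/41⌋=5 ⌊270/41⌋=6
  n=10…19: ⌊300/41⌋=7 ⌊330/41⌋=8 ⌊360/41⌋=8 ⌊390/41⌋=9 ⌊420/41⌋=10 ⌊450/41⌋=10 ⌊480/41⌋=11 ⌊510/41⌋=12 ⌊540/41⌋=13 ⌊570/41⌋=13
s_n = t_(n+1) − t_n for n = 0 … 18 gives
prefix = 0110111011101101110
slide a length-10 window over [0..9] … [9..18] (10 windows); first occurrence of each distinct factor:
  [  0..  9] 0110111011
  [  1.. 10] 1101110111
  [  2.. 11] 1011101110
  [  3.. 12] 0111011101
  [  4.. 13] 1110111011
  [  5.. 14] 1101110110
  [  6.. 15] 1011101101
  [  7.. 16] 0111011011
  [  8.. 17] 1110110111
  [  9.. 18] 1101101110
distinct factors: {0110111011, 0111011011, 0111011101, 1011101101, 1011101110, 1101101110, 1101110110, 1101110111, 1110110111, 1110111011}
count = 10  (Sturmian bound for length 10 is 11)


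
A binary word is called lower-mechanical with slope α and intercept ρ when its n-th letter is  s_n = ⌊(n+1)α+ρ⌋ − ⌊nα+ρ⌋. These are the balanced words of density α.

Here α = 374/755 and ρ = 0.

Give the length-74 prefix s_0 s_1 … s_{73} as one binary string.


n=0: ⌊(1·374)/755⌋ − ⌊(0·374)/755⌋ = ⌊374/755⌋ − ⌊0/755⌋ = 0 − 0 = 0
n=1: ⌊(2·374)/755⌋ − ⌊(1·374)/755⌋ = ⌊748/755⌋ − ⌊374/755⌋ = 0 − 0 = 0
n=2: ⌊(3·374)/755⌋ − ⌊(2·374)/755⌋ = ⌊1122/755⌋ − ⌊748/755⌋ = 1 − 0 = 1
n=3: ⌊(4·374)/755⌋ − ⌊(3·374)/755⌋ = ⌊1496/755⌋ − ⌊1122/755⌋ = 1 − 1 = 0
n=4: ⌊(5·374)/755⌋ − ⌊(4·374)/755⌋ = ⌊1870/755⌋ − ⌊1496/755⌋ = 2 − 1 = 1
n=5: ⌊(6·374)/755⌋ − ⌊(5·374)/755⌋ = ⌊2244/755⌋ − ⌊1870/755⌋ = 2 − 2 = 0
n=6: ⌊(7·374)/755⌋ − ⌊(6·374)/755⌋ = ⌊2618/755⌋ − ⌊2244/755⌋ = 3 − 2 = 1
n=7: ⌊(8·374)/755⌋ − ⌊(7·374)/755⌋ = ⌊2992/755⌋ − ⌊2618/755⌋ = 3 − 3 = 0
n=8: ⌊(9·374)/755⌋ − ⌊(8·374)/755⌋ = ⌊3366/755⌋ − ⌊2992/755⌋ = 4 − 3 = 1
n=9: ⌊(10·374)/755⌋ − ⌊(9·374)/755⌋ = ⌊3740/755⌋ − ⌊3366/755⌋ = 4 − 4 = 0
n=10: ⌊(11·374)/755⌋ − ⌊(10·374)/755⌋ = ⌊4114/755⌋ − ⌊3740/755⌋ = 5 − 4 = 1
n=11: ⌊(12·374)/755⌋ − ⌊(11·374)/755⌋ = ⌊4488/755⌋ − ⌊4114/755⌋ = 5 − 5 = 0
n=12: ⌊(13·374)/755⌋ − ⌊(12·374)/755⌋ = ⌊4862/755⌋ − ⌊4488/755⌋ = 6 − 5 = 1
n=13: ⌊(14·374)/755⌋ − ⌊(13·374)/755⌋ = ⌊5236/755⌋ − ⌊4862/755⌋ = 6 − 6 = 0
n=14: ⌊(15·374)/755⌋ − ⌊(14·374)/755⌋ = ⌊5610/755⌋ − ⌊5236/755⌋ = 7 − 6 = 1
n=15: ⌊(16·374)/755⌋ − ⌊(15·374)/755⌋ = ⌊5984/755⌋ − ⌊5610/755⌋ = 7 − 7 = 0
n=16: ⌊(17·374)/755⌋ − ⌊(16·374)/755⌋ = ⌊6358/755⌋ − ⌊5984/755⌋ = 8 − 7 = 1
n=17: ⌊(18·374)/755⌋ − ⌊(17·374)/755⌋ = ⌊6732/755⌋ − ⌊6358/755⌋ = 8 − 8 = 0
n=18: ⌊(19·374)/755⌋ − ⌊(18·374)/755⌋ = ⌊7106/755⌋ − ⌊6732/755⌋ = 9 − 8 = 1
n=19: ⌊(20·374)/755⌋ − ⌊(19·374)/755⌋ = ⌊7480/755⌋ − ⌊7106/755⌋ = 9 − 9 = 0
n=20: ⌊(21·374)/755⌋ − ⌊(20·374)/755⌋ = ⌊7854/755⌋ − ⌊7480/755⌋ = 10 − 9 = 1
n=21: ⌊(22·374)/755⌋ − ⌊(21·374)/755⌋ = ⌊8228/755⌋ − ⌊7854/755⌋ = 10 − 10 = 0
n=22: ⌊(23·374)/755⌋ − ⌊(22·374)/755⌋ = ⌊8602/755⌋ − ⌊8228/755⌋ = 11 − 10 = 1
n=23: ⌊(24·374)/755⌋ − ⌊(23·374)/755⌋ = ⌊8976/755⌋ − ⌊8602/755⌋ = 11 − 11 = 0
n=24: ⌊(25·374)/755⌋ − ⌊(24·374)/755⌋ = ⌊9350/755⌋ − ⌊8976/755⌋ = 12 − 11 = 1
n=25: ⌊(26·374)/755⌋ − ⌊(25·374)/755⌋ = ⌊9724/755⌋ − ⌊9350/755⌋ = 12 − 12 = 0
n=26: ⌊(27·374)/755⌋ − ⌊(26·374)/755⌋ = ⌊10098/755⌋ − ⌊9724/755⌋ = 13 − 12 = 1
n=27: ⌊(28·374)/755⌋ − ⌊(27·374)/755⌋ = ⌊10472/755⌋ − ⌊10098/755⌋ = 13 − 13 = 0
n=28: ⌊(29·374)/755⌋ − ⌊(28·374)/755⌋ = ⌊10846/755⌋ − ⌊10472/755⌋ = 14 − 13 = 1
n=29: ⌊(30·374)/755⌋ − ⌊(29·374)/755⌋ = ⌊11220/755⌋ − ⌊10846/755⌋ = 14 − 14 = 0
n=30: ⌊(31·374)/755⌋ − ⌊(30·374)/755⌋ = ⌊11594/755⌋ − ⌊11220/755⌋ = 15 − 14 = 1
n=31: ⌊(32·374)/755⌋ − ⌊(31·374)/755⌋ = ⌊11968/755⌋ − ⌊11594/755⌋ = 15 − 15 = 0
n=32: ⌊(33·374)/755⌋ − ⌊(32·374)/755⌋ = ⌊12342/755⌋ − ⌊11968/755⌋ = 16 − 15 = 1
n=33: ⌊(34·374)/755⌋ − ⌊(33·374)/755⌋ = ⌊12716/755⌋ − ⌊12342/755⌋ = 16 − 16 = 0
n=34: ⌊(35·374)/755⌋ − ⌊(34·374)/755⌋ = ⌊13090/755⌋ − ⌊12716/755⌋ = 17 − 16 = 1
n=35: ⌊(36·374)/755⌋ − ⌊(35·374)/755⌋ = ⌊13464/755⌋ − ⌊13090/755⌋ = 17 − 17 = 0
n=36: ⌊(37·374)/755⌋ − ⌊(36·374)/755⌋ = ⌊13838/755⌋ − ⌊13464/755⌋ = 18 − 17 = 1
n=37: ⌊(38·374)/755⌋ − ⌊(37·374)/755⌋ = ⌊14212/755⌋ − ⌊13838/755⌋ = 18 − 18 = 0
n=38: ⌊(39·374)/755⌋ − ⌊(38·374)/755⌋ = ⌊14586/755⌋ − ⌊14212/755⌋ = 19 − 18 = 1
n=39: ⌊(40·374)/755⌋ − ⌊(39·374)/755⌋ = ⌊14960/755⌋ − ⌊14586/755⌋ = 19 − 19 = 0
n=40: ⌊(41·374)/755⌋ − ⌊(40·374)/755⌋ = ⌊15334/755⌋ − ⌊14960/755⌋ = 20 − 19 = 1
n=41: ⌊(42·374)/755⌋ − ⌊(41·374)/755⌋ = ⌊15708/755⌋ − ⌊15334/755⌋ = 20 − 20 = 0
n=42: ⌊(43·374)/755⌋ − ⌊(42·374)/755⌋ = ⌊16082/755⌋ − ⌊15708/755⌋ = 21 − 20 = 1
n=43: ⌊(44·374)/755⌋ − ⌊(43·374)/755⌋ = ⌊16456/755⌋ − ⌊16082/755⌋ = 21 − 21 = 0
n=44: ⌊(45·374)/755⌋ − ⌊(44·374)/755⌋ = ⌊16830/755⌋ − ⌊16456/755⌋ = 22 − 21 = 1
n=45: ⌊(46·374)/755⌋ − ⌊(45·374)/755⌋ = ⌊17204/755⌋ − ⌊16830/755⌋ = 22 − 22 = 0
n=46: ⌊(47·374)/755⌋ − ⌊(46·374)/755⌋ = ⌊17578/755⌋ − ⌊17204/755⌋ = 23 − 22 = 1
n=47: ⌊(48·374)/755⌋ − ⌊(47·374)/755⌋ = ⌊17952/755⌋ − ⌊17578/755⌋ = 23 − 23 = 0
n=48: ⌊(49·374)/755⌋ − ⌊(48·374)/755⌋ = ⌊18326/755⌋ − ⌊17952/755⌋ = 24 − 23 = 1
n=49: ⌊(50·374)/755⌋ − ⌊(49·374)/755⌋ = ⌊18700/755⌋ − ⌊18326/755⌋ = 24 − 24 = 0
n=50: ⌊(51·374)/755⌋ − ⌊(50·374)/755⌋ = ⌊19074/755⌋ − ⌊18700/755⌋ = 25 − 24 = 1
n=51: ⌊(52·374)/755⌋ − ⌊(51·374)/755⌋ = ⌊19448/755⌋ − ⌊19074/755⌋ = 25 − 25 = 0
n=52: ⌊(53·374)/755⌋ − ⌊(52·374)/755⌋ = ⌊19822/755⌋ − ⌊19448/755⌋ = 26 − 25 = 1
n=53: ⌊(54·374)/755⌋ − ⌊(53·374)/755⌋ = ⌊20196/755⌋ − ⌊19822/755⌋ = 26 − 26 = 0
n=54: ⌊(55·374)/755⌋ − ⌊(54·374)/755⌋ = ⌊20570/755⌋ − ⌊20196/755⌋ = 27 − 26 = 1
n=55: ⌊(56·374)/755⌋ − ⌊(55·374)/755⌋ = ⌊20944/755⌋ − ⌊20570/755⌋ = 27 − 27 = 0
n=56: ⌊(57·374)/755⌋ − ⌊(56·374)/755⌋ = ⌊21318/755⌋ − ⌊20944/755⌋ = 28 − 27 = 1
n=57: ⌊(58·374)/755⌋ − ⌊(57·374)/755⌋ = ⌊21692/755⌋ − ⌊21318/755⌋ = 28 − 28 = 0
n=58: ⌊(59·374)/755⌋ − ⌊(58·374)/755⌋ = ⌊22066/755⌋ − ⌊21692/755⌋ = 29 − 28 = 1
n=59: ⌊(60·374)/755⌋ − ⌊(59·374)/755⌋ = ⌊22440/755⌋ − ⌊22066/755⌋ = 29 − 29 = 0
n=60: ⌊(61·374)/755⌋ − ⌊(60·374)/755⌋ = ⌊22814/755⌋ − ⌊22440/755⌋ = 30 − 29 = 1
n=61: ⌊(62·374)/755⌋ − ⌊(61·374)/755⌋ = ⌊23188/755⌋ − ⌊22814/755⌋ = 30 − 30 = 0
n=62: ⌊(63·374)/755⌋ − ⌊(62·374)/755⌋ = ⌊23562/755⌋ − ⌊23188/755⌋ = 31 − 30 = 1
n=63: ⌊(64·374)/755⌋ − ⌊(63·374)/755⌋ = ⌊23936/755⌋ − ⌊23562/755⌋ = 31 − 31 = 0
n=64: ⌊(65·374)/755⌋ − ⌊(64·374)/755⌋ = ⌊24310/755⌋ − ⌊23936/755⌋ = 32 − 31 = 1
n=65: ⌊(66·374)/755⌋ − ⌊(65·374)/755⌋ = ⌊24684/755⌋ − ⌊24310/755⌋ = 32 − 32 = 0
n=66: ⌊(67·374)/755⌋ − ⌊(66·374)/755⌋ = ⌊25058/755⌋ − ⌊24684/755⌋ = 33 − 32 = 1
n=67: ⌊(68·374)/755⌋ − ⌊(67·374)/755⌋ = ⌊25432/755⌋ − ⌊25058/755⌋ = 33 − 33 = 0
n=68: ⌊(69·374)/755⌋ − ⌊(68·374)/755⌋ = ⌊25806/755⌋ − ⌊25432/755⌋ = 34 − 33 = 1
n=69: ⌊(70·374)/755⌋ − ⌊(69·374)/755⌋ = ⌊26180/755⌋ − ⌊25806/755⌋ = 34 − 34 = 0
n=70: ⌊(71·374)/755⌋ − ⌊(70·374)/755⌋ = ⌊26554/755⌋ − ⌊26180/755⌋ = 35 − 34 = 1
n=71: ⌊(72·374)/755⌋ − ⌊(71·374)/755⌋ = ⌊26928/755⌋ − ⌊26554/755⌋ = 35 − 35 = 0
n=72: ⌊(73·374)/755⌋ − ⌊(72·374)/755⌋ = ⌊27302/755⌋ − ⌊26928/755⌋ = 36 − 35 = 1
n=73: ⌊(74·374)/755⌋ − ⌊(73·374)/755⌋ = ⌊27676/755⌋ − ⌊27302/755⌋ = 36 − 36 = 0

00101010101010101010101010101010101010101010101010101010101010101010101010


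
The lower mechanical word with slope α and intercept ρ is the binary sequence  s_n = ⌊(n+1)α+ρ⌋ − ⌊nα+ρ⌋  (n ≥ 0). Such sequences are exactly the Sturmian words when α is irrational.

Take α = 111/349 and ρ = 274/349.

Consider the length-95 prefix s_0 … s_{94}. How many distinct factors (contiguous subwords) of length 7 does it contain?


8

t_n = ⌊(n·111+274)/349⌋ for n = 0 … 95:
  n=0…9: ⌊274/349⌋=0 ⌊385/349⌋=1 ⌊496/349⌋=1 ⌊607/349⌋=1 ⌊718/349⌋=2 ⌊829/349⌋=2 ⌊940/349⌋=2 ⌊1051/349⌋=3 ⌊1162/349⌋=3 ⌊1273/349⌋=3
  n=10…19: ⌊1384/349⌋=3 ⌊1495/349⌋=4 ⌊1606/349⌋=4 ⌊1717/349⌋=4 ⌊1828/349⌋=5 ⌊1939/349⌋=5 ⌊2050/349⌋=5 ⌊2161/349⌋=6 ⌊2272/349⌋=6 ⌊2383/349⌋=6
  n=20…29: ⌊2494/349⌋=7 ⌊2605/349⌋=7 ⌊2716/349⌋=7 ⌊2827/349⌋=8 ⌊2938/349⌋=8 ⌊3049/349⌋=8 ⌊3160/349⌋=9 ⌊3271/349⌋=9 ⌊3382/349⌋=9 ⌊3493/349⌋=10
  n=30…39: ⌊3604/349⌋=10 ⌊3715/349⌋=10 ⌊3826/349⌋=10 ⌊3937/349⌋=11 ⌊4048/349⌋=11 ⌊4159/349⌋=11 ⌊4270/349⌋=12 ⌊4381/349⌋=12 ⌊4492/349⌋=12 ⌊4603/349⌋=13
  n=40…49: ⌊4714/349⌋=13 ⌊4825/349⌋=13 ⌊4936/349⌋=14 ⌊5047/349⌋=14 ⌊5158/349⌋=14 ⌊5269/349⌋=15 ⌊5380/349⌋=15 ⌊5491/349⌋=15 ⌊5602/349⌋=16 ⌊5713/349⌋=16
  n=50…59: ⌊5824/349⌋=16 ⌊5935/349⌋=17 ⌊6046/349⌋=17 ⌊6157/349⌋=17 ⌊6268/349⌋=17 ⌊6379/349⌋=18 ⌊6490/349⌋=18 ⌊6601/349⌋=18 ⌊6712/349⌋=19 ⌊6823/349⌋=19
  n=60…69: ⌊6934/349⌋=19 ⌊7045/349⌋=20 ⌊7156/349⌋=20 ⌊7267/349⌋=20 ⌊7378/349⌋=21 ⌊7489/349⌋=21 ⌊7600/349⌋=21 ⌊7711/349⌋=22 ⌊7822/349⌋=22 ⌊7933/349⌋=22
  n=70…79: ⌊8044/349⌋=23 ⌊8155/349⌋=23 ⌊8266/349⌋=23 ⌊8377/349⌋=24 ⌊8488/349⌋=24 ⌊8599/349⌋=24 ⌊8710/349⌋=24 ⌊8821/349⌋=25 ⌊8932/349⌋=25 ⌊9043/349⌋=25
  n=80…89: ⌊9154/349⌋=26 ⌊9265/349⌋=26 ⌊9376/349⌋=26 ⌊9487/349⌋=27 ⌊9598/349⌋=27 ⌊9709/349⌋=27 ⌊9820/349⌋=28 ⌊9931/349⌋=28 ⌊10042/349⌋=28 ⌊10153/349⌋=29
  n=90…95: ⌊10264/349⌋=29 ⌊10375/349⌋=29 ⌊10486/349⌋=30 ⌊10597/349⌋=30 ⌊10708/349⌋=30 ⌊10819/349⌋=31
s_n = t_(n+1) − t_n for n = 0 … 94 gives
prefix = 10010010001001001001001001001000100100100100100100100010010010010010010010001001001001001001001
slide a length-7 window over [0..6] … [88..94] (89 windows); first occurrence of each distinct factor:
  [  0..  6] 1001001
  [  1..  7] 0010010
  [  2..  8] 0100100
  [  3..  9] 1001000
  [  4.. 10] 0010001
  [  5.. 11] 0100010
  [  6.. 12] 1000100
  [  7.. 13] 0001001
  (the other 81 windows repeat one of these)
distinct factors: {0001001, 0010001, 0010010, 0100010, 0100100, 1000100, 1001000, 1001001}
count = 8  (Sturmian bound for length 7 is 8)


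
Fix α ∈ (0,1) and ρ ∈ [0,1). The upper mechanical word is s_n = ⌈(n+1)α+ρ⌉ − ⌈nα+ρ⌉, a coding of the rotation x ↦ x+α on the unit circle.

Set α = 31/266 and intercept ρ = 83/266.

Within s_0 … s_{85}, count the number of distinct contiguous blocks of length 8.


t_n = ⌈(n·31+83)/266⌉ for n = 0 … 86:
  n=0…9: ⌈83/266⌉=1 ⌈114/266⌉=1 ⌈145/266⌉=1 ⌈176/266⌉=1 ⌈207/266⌉=1 ⌈238/266⌉=1 ⌈269/266⌉=2 ⌈300/266⌉=2 ⌈331/266⌉=2 ⌈362/266⌉=2
  n=10…19: ⌈393/266⌉=2 ⌈424/266⌉=2 ⌈455/266⌉=2 ⌈486/266⌉=2 ⌈517/266⌉=2 ⌈548/266⌉=3 ⌈579/266⌉=3 ⌈610/266⌉=3 ⌈641/266⌉=3 ⌈672/266⌉=3
  n=20…29: ⌈703/266⌉=3 ⌈734/266⌉=3 ⌈765/266⌉=3 ⌈796/266⌉=3 ⌈827/266⌉=4 ⌈858/266⌉=4 ⌈889/266⌉=4 ⌈920/266⌉=4 ⌈951/266⌉=4 ⌈982/266⌉=4
  n=30…39: ⌈1013/266⌉=4 ⌈1044/266⌉=4 ⌈1075/266⌉=5 ⌈1106/266⌉=5 ⌈1137/266⌉=5 ⌈1168/266⌉=5 ⌈1199/266⌉=5 ⌈1230/266⌉=5 ⌈1261/266⌉=5 ⌈1292/266⌉=5
  n=40…49: ⌈1323/266⌉=5 ⌈1354/266⌉=6 ⌈1385/266⌉=6 ⌈1416/266⌉=6 ⌈1447/266⌉=6 ⌈1478/266⌉=6 ⌈1509/266⌉=6 ⌈1540/266⌉=6 ⌈1571/266⌉=6 ⌈1602/266⌉=7
  n=50…59: ⌈1633/266⌉=7 ⌈1664/266⌉=7 ⌈1695/266⌉=7 ⌈1726/266⌉=7 ⌈1757/266⌉=7 ⌈1788/266⌉=7 ⌈1819/266⌉=7 ⌈1850/266⌉=7 ⌈1881/266⌉=8 ⌈1912/266⌉=8
  n=60…69: ⌈1943/266⌉=8 ⌈1974/266⌉=8 ⌈2005/266⌉=8 ⌈2036/266⌉=8 ⌈2067/266⌉=8 ⌈2098/266⌉=8 ⌈2129/266⌉=9 ⌈2160/266⌉=9 ⌈2191/266⌉=9 ⌈2222/266⌉=9
  n=70…79: ⌈2253/266⌉=9 ⌈2284/266⌉=9 ⌈2315/266⌉=9 ⌈2346/266⌉=9 ⌈2377/266⌉=9 ⌈2408/266⌉=10 ⌈2439/266⌉=10 ⌈2470/266⌉=10 ⌈2501/266⌉=10 ⌈2532/266⌉=10
  n=80…86: ⌈2563/266⌉=10 ⌈2594/266⌉=10 ⌈2625/266⌉=10 ⌈2656/266⌉=10 ⌈2687/266⌉=11 ⌈2718/266⌉=11 ⌈2749/266⌉=11
s_n = t_(n+1) − t_n for n = 0 … 85 gives
prefix = 00000100000000100000000100000001000000001000000010000000010000000100000000100000000100
slide a length-8 window over [0..7] … [78..85] (79 windows); first occurrence of each distinct factor:
  [  0..  7] 00000100
  [  1..  8] 00001000
  [  2..  9] 00010000
  [  3.. 10] 00100000
  [  4.. 11] 01000000
  [  5.. 12] 10000000
  [  6.. 13] 00000000
  [  7.. 14] 00000001
  [  8.. 15] 00000010
  (the other 70 windows repeat one of these)
distinct factors: {00000000, 00000001, 00000010, 00000100, 00001000, 00010000, 00100000, 01000000, 10000000}
count = 9  (Sturmian bound for length 8 is 9)

9


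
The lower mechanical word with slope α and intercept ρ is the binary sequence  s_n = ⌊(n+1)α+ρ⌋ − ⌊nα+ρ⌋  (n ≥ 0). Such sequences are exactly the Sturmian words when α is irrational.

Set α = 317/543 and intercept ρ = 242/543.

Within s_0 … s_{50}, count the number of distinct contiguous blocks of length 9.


10

t_n = ⌊(n·317+242)/543⌋ for n = 0 … 51:
  n=0…9: ⌊242/543⌋=0 ⌊559/543⌋=1 ⌊876/543⌋=1 ⌊1193/543⌋=2 ⌊1510/543⌋=2 ⌊1827/543⌋=3 ⌊2144/543⌋=3 ⌊2461/543⌋=4 ⌊2778/543⌋=5 ⌊3095/543⌋=5
  n=10…19: ⌊3412/543⌋=6 ⌊3729/543⌋=6 ⌊4046/543⌋=7 ⌊4363/543⌋=8 ⌊4680/543⌋=8 ⌊4997/543⌋=9 ⌊5314/543⌋=9 ⌊5631/543⌋=10 ⌊5948/543⌋=10 ⌊6265/543⌋=11
  n=20…29: ⌊6582/543⌋=12 ⌊6899/543⌋=12 ⌊7216/543⌋=13 ⌊7533/543⌋=13 ⌊7850/543⌋=14 ⌊8167/543⌋=15 ⌊8484/543⌋=15 ⌊8801/543⌋=16 ⌊9118/543⌋=16 ⌊9435/543⌋=17
  n=30…39: ⌊9752/543⌋=17 ⌊10069/543⌋=18 ⌊10386/543⌋=19 ⌊10703/543⌋=19 ⌊11020/543⌋=20 ⌊11337/543⌋=20 ⌊11654/543⌋=21 ⌊11971/543⌋=22 ⌊12288/543⌋=22 ⌊12605/543⌋=23
  n=40…49: ⌊12922/543⌋=23 ⌊13239/543⌋=24 ⌊13556/543⌋=24 ⌊13873/543⌋=25 ⌊14190/543⌋=26 ⌊14507/543⌋=26 ⌊14824/543⌋=27 ⌊15141/543⌋=27 ⌊15458/543⌋=28 ⌊15775/543⌋=29
  n=50…51: ⌊16092/543⌋=29 ⌊16409/543⌋=30
s_n = t_(n+1) − t_n for n = 0 … 50 gives
prefix = 101010110101101010110101101010110101101010110101101
slide a length-9 window over [0..8] … [42..50] (43 windows); first occurrence of each distinct factor:
  [  0..  8] 101010110
  [  1..  9] 010101101
  [  2.. 10] 101011010
  [  3.. 11] 010110101
  [  4.. 12] 101101011
  [  5.. 13] 011010110
  [  6.. 14] 110101101
  [  9.. 17] 101101010
  [ 10.. 18] 011010101
  [ 11.. 19] 110101011
  (the other 33 windows repeat one of these)
distinct factors: {010101101, 010110101, 011010101, 011010110, 101010110, 101011010, 101101010, 101101011, 110101011, 110101101}
count = 10  (Sturmian bound for length 9 is 10)


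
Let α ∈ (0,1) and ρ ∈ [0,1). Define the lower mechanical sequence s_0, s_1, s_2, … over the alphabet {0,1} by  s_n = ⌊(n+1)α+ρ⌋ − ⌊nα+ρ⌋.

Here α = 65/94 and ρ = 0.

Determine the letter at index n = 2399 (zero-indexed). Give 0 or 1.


(n+1)α + ρ = (2400·65) / 94 = 156000/94
nα + ρ     = (2399·65) / 94 = 155935/94
⌊156000/94⌋ = 1659,  ⌊155935/94⌋ = 1658
s_{2399} = 1659 − 1658 = 1

1


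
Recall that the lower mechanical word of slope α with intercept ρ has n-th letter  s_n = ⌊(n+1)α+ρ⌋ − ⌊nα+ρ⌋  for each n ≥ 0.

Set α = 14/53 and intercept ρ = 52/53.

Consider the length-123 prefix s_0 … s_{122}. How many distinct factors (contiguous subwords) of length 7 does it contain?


t_n = ⌊(n·14+52)/53⌋ for n = 0 … 123:
  n=0…9: ⌊52/53⌋=0 ⌊66/53⌋=1 ⌊80/53⌋=1 ⌊94/53⌋=1 ⌊108/53⌋=2 ⌊122/53⌋=2 ⌊136/53⌋=2 ⌊150/53⌋=2 ⌊164/53⌋=3 ⌊178/53⌋=3
  n=10…19: ⌊192/53⌋=3 ⌊206/53⌋=3 ⌊220/53⌋=4 ⌊234/53⌋=4 ⌊248/53⌋=4 ⌊262/53⌋=4 ⌊276/53⌋=5 ⌊290/53⌋=5 ⌊304/53⌋=5 ⌊318/53⌋=6
  n=20…29: ⌊332/53⌋=6 ⌊346/53⌋=6 ⌊360/53⌋=6 ⌊374/53⌋=7 ⌊388/53⌋=7 ⌊402/53⌋=7 ⌊416/53⌋=7 ⌊430/53⌋=8 ⌊444/53⌋=8 ⌊458/53⌋=8
  n=30…39: ⌊472/53⌋=8 ⌊486/53⌋=9 ⌊500/53⌋=9 ⌊514/53⌋=9 ⌊528/53⌋=9 ⌊542/53⌋=10 ⌊556/53⌋=10 ⌊570/53⌋=10 ⌊584/53⌋=11 ⌊598/53⌋=11
  n=40…49: ⌊612/53⌋=11 ⌊626/53⌋=11 ⌊640/53⌋=12 ⌊654/53⌋=12 ⌊668/53⌋=12 ⌊682/53⌋=12 ⌊696/53⌋=13 ⌊710/53⌋=13 ⌊724/53⌋=13 ⌊738/53⌋=13
  n=50…59: ⌊752/53⌋=14 ⌊766/53⌋=14 ⌊780/53⌋=14 ⌊794/53⌋=14 ⌊808/53⌋=15 ⌊822/53⌋=15 ⌊836/53⌋=15 ⌊850/53⌋=16 ⌊864/53⌋=16 ⌊878/53⌋=16
  n=60…69: ⌊892/53⌋=16 ⌊906/53⌋=17 ⌊920/53⌋=17 ⌊934/53⌋=17 ⌊948/53⌋=17 ⌊962/53⌋=18 ⌊976/53⌋=18 ⌊990/53⌋=18 ⌊1004/53⌋=18 ⌊1018/53⌋=19
  n=70…79: ⌊1032/53⌋=19 ⌊1046/53⌋=19 ⌊1060/53⌋=20 ⌊1074/53⌋=20 ⌊1088/53⌋=20 ⌊1102/53⌋=20 ⌊1116/53⌋=21 ⌊1130/53⌋=21 ⌊1144/53⌋=21 ⌊1158/53⌋=21
  n=80…89: ⌊1172/53⌋=22 ⌊1186/53⌋=22 ⌊1200/53⌋=22 ⌊1214/53⌋=22 ⌊1228/53⌋=23 ⌊1242/53⌋=23 ⌊1256/53⌋=23 ⌊1270/53⌋=23 ⌊1284/53⌋=24 ⌊1298/53⌋=24
  n=90…99: ⌊1312/53⌋=24 ⌊1326/53⌋=25 ⌊1340/53⌋=25 ⌊1354/53⌋=25 ⌊1368/53⌋=25 ⌊1382/53⌋=26 ⌊1396/53⌋=26 ⌊1410/53⌋=26 ⌊1424/53⌋=26 ⌊1438/53⌋=27
  n=100…109: ⌊1452/53⌋=27 ⌊1466/53⌋=27 ⌊1480/53⌋=27 ⌊1494/53⌋=28 ⌊1508/53⌋=28 ⌊1522/53⌋=28 ⌊1536/53⌋=28 ⌊1550/53⌋=29 ⌊1564/53⌋=29 ⌊1578/53⌋=29
  n=110…119: ⌊1592/53⌋=30 ⌊1606/53⌋=30 ⌊1620/53⌋=30 ⌊1634/53⌋=30 ⌊1648/53⌋=31 ⌊1662/53⌋=31 ⌊1676/53⌋=31 ⌊1690/53⌋=31 ⌊1704/53⌋=32 ⌊1718/53⌋=32
  n=120…123: ⌊1732/53⌋=32 ⌊1746/53⌋=32 ⌊1760/53⌋=33 ⌊1774/53⌋=33
s_n = t_(n+1) − t_n for n = 0 … 122 gives
prefix = 100100010001000100100010001000100010010001000100010001001000100010001001000100010001000100100010001000100010010001000100010
slide a length-7 window over [0..6] … [116..122] (117 windows); first occurrence of each distinct factor:
  [  0..  6] 1001000
  [  1..  7] 0010001
  [  2..  8] 0100010
  [  3..  9] 1000100
  [  4.. 10] 0001000
  [ 12.. 18] 0001001
  [ 13.. 19] 0010010
  [ 14.. 20] 0100100
  (the other 109 windows repeat one of these)
distinct factors: {0001000, 0001001, 0010001, 0010010, 0100010, 0100100, 1000100, 1001000}
count = 8  (Sturmian bound for length 7 is 8)

8


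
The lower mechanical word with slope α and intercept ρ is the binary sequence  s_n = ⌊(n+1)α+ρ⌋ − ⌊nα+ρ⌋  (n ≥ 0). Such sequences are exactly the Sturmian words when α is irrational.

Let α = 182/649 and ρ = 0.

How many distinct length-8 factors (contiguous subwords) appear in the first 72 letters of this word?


t_n = ⌊(n·182)/649⌋ for n = 0 … 72:
  n=0…9: ⌊0/649⌋=0 ⌊182/649⌋=0 ⌊364/649⌋=0 ⌊546/649⌋=0 ⌊728/649⌋=1 ⌊910/649⌋=1 ⌊1092/649⌋=1 ⌊1274/649⌋=1 ⌊1456/649⌋=2 ⌊1638/649⌋=2
  n=10…19: ⌊1820/649⌋=2 ⌊2002/649⌋=3 ⌊2184/649⌋=3 ⌊2366/649⌋=3 ⌊2548/649⌋=3 ⌊2730/649⌋=4 ⌊2912/649⌋=4 ⌊3094/649⌋=4 ⌊3276/649⌋=5 ⌊3458/649⌋=5
  n=20…29: ⌊3640/649⌋=5 ⌊3822/649⌋=5 ⌊4004/649⌋=6 ⌊4186/649⌋=6 ⌊4368/649⌋=6 ⌊4550/649⌋=7 ⌊4732/649⌋=7 ⌊4914/649⌋=7 ⌊5096/649⌋=7 ⌊5278/649⌋=8
  n=30…39: ⌊5460/649⌋=8 ⌊5642/649⌋=8 ⌊5824/649⌋=8 ⌊6006/649⌋=9 ⌊6188/649⌋=9 ⌊6370/649⌋=9 ⌊6552/649⌋=10 ⌊6734/649⌋=10 ⌊6916/649⌋=10 ⌊7098/649⌋=10
  n=40…49: ⌊7280/649⌋=11 ⌊7462/649⌋=11 ⌊7644/649⌋=11 ⌊7826/649⌋=12 ⌊8008/649⌋=12 ⌊8190/649⌋=12 ⌊8372/649⌋=12 ⌊8554/649⌋=13 ⌊8736/649⌋=13 ⌊8918/649⌋=13
  n=50…59: ⌊9100/649⌋=14 ⌊9282/649⌋=14 ⌊9464/649⌋=14 ⌊9646/649⌋=14 ⌊9828/649⌋=15 ⌊10010/649⌋=15 ⌊10192/649⌋=15 ⌊10374/649⌋=15 ⌊10556/649⌋=16 ⌊10738/649⌋=16
  n=60…69: ⌊10920/649⌋=16 ⌊11102/649⌋=17 ⌊11284/649⌋=17 ⌊11466/649⌋=17 ⌊11648/649⌋=17 ⌊11830/649⌋=18 ⌊12012/649⌋=18 ⌊12194/649⌋=18 ⌊12376/649⌋=19 ⌊12558/649⌋=19
  n=70…72: ⌊12740/649⌋=19 ⌊12922/649⌋=19 ⌊13104/649⌋=20
s_n = t_(n+1) − t_n for n = 0 … 71 gives
prefix = 000100010010001001000100100010001001000100100010010001000100100010010001
slide a length-8 window over [0..7] … [64..71] (65 windows); first occurrence of each distinct factor:
  [  0..  7] 00010001
  [  1..  8] 00100010
  [  2..  9] 01000100
  [  3.. 10] 10001001
  [  4.. 11] 00010010
  [  5.. 12] 00100100
  [  6.. 13] 01001000
  [  7.. 14] 10010001
  [ 24.. 31] 10001000
  (the other 56 windows repeat one of these)
distinct factors: {00010001, 00010010, 00100010, 00100100, 01000100, 01001000, 10001000, 10001001, 10010001}
count = 9  (Sturmian bound for length 8 is 9)

9


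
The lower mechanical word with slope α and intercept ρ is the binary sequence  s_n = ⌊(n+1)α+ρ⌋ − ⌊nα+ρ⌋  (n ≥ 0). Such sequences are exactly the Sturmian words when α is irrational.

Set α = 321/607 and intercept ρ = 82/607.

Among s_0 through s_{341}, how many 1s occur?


180

#1s = Σ_{n=0}^{341} s_n = Σ_{n=0}^{341} (⌊(n+1)α+ρ⌋ − ⌊nα+ρ⌋)
the sum telescopes: every ⌊nα+ρ⌋ with 0 < n < 342 appears once with + and once with −, leaving ⌊342α+ρ⌋ − ⌊0·α+ρ⌋
342α + ρ = (342·321 + 82) / 607 = 109864/607
ρ = 82/607
⌊109864/607⌋ = 180,  ⌊82/607⌋ = 0
#1s = 180 − 0 = 180


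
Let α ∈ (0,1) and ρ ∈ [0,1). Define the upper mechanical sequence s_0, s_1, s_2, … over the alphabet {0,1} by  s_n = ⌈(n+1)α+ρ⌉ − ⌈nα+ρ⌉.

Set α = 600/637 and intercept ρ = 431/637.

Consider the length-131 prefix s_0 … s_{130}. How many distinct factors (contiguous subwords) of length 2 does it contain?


3

t_n = ⌈(n·600+431)/637⌉ for n = 0 … 131:
  n=0…9: ⌈431/637⌉=1 ⌈1031/637⌉=2 ⌈1631/637⌉=3 ⌈2231/637⌉=4 ⌈2831/637⌉=5 ⌈3431/637⌉=6 ⌈4031/637⌉=7 ⌈4631/637⌉=8 ⌈5231/637⌉=9 ⌈5831/637⌉=10
  n=10…19: ⌈6431/637⌉=11 ⌈7031/637⌉=12 ⌈7631/637⌉=12 ⌈8231/637⌉=13 ⌈8831/637⌉=14 ⌈9431/637⌉=15 ⌈10031/637⌉=16 ⌈10631/637⌉=17 ⌈11231/637⌉=18 ⌈11831/637⌉=19
  n=20…29: ⌈12431/637⌉=20 ⌈13031/637⌉=21 ⌈13631/637⌉=22 ⌈14231/637⌉=23 ⌈14831/637⌉=24 ⌈15431/637⌉=25 ⌈16031/637⌉=26 ⌈16631/637⌉=27 ⌈17231/637⌉=28 ⌈17831/637⌉=28
  n=30…39: ⌈18431/637⌉=29 ⌈19031/637⌉=30 ⌈19631/637⌉=31 ⌈20231/637⌉=32 ⌈20831/637⌉=33 ⌈21431/637⌉=34 ⌈22031/637⌉=35 ⌈22631/637⌉=36 ⌈23231/637⌉=37 ⌈23831/637⌉=38
  n=40…49: ⌈24431/637⌉=39 ⌈25031/637⌉=40 ⌈25631/637⌉=41 ⌈26231/637⌉=42 ⌈26831/637⌉=43 ⌈27431/637⌉=44 ⌈28031/637⌉=45 ⌈28631/637⌉=45 ⌈29231/637⌉=46 ⌈29831/637⌉=47
  n=50…59: ⌈30431/637⌉=48 ⌈31031/637⌉=49 ⌈31631/637⌉=50 ⌈32231/637⌉=51 ⌈32831/637⌉=52 ⌈33431/637⌉=53 ⌈34031/637⌉=54 ⌈34631/637⌉=55 ⌈35231/637⌉=56 ⌈35831/637⌉=57
  n=60…69: ⌈36431/637⌉=58 ⌈37031/637⌉=59 ⌈37631/637⌉=60 ⌈38231/637⌉=61 ⌈38831/637⌉=61 ⌈39431/637⌉=62 ⌈40031/637⌉=63 ⌈40631/637⌉=64 ⌈41231/637⌉=65 ⌈41831/637⌉=66
  n=70…79: ⌈42431/637⌉=67 ⌈43031/637⌉=68 ⌈43631/637⌉=69 ⌈44231/637⌉=70 ⌈44831/637⌉=71 ⌈45431/637⌉=72 ⌈46031/637⌉=73 ⌈46631/637⌉=74 ⌈47231/637⌉=75 ⌈47831/637⌉=76
  n=80…89: ⌈48431/637⌉=77 ⌈49031/637⌉=77 ⌈49631/637⌉=78 ⌈50231/637⌉=79 ⌈50831/637⌉=80 ⌈51431/637⌉=81 ⌈52031/637⌉=82 ⌈52631/637⌉=83 ⌈53231/637⌉=84 ⌈53831/637⌉=85
  n=90…99: ⌈54431/637⌉=86 ⌈55031/637⌉=87 ⌈55631/637⌉=88 ⌈56231/637⌉=89 ⌈56831/637⌉=90 ⌈57431/637⌉=91 ⌈58031/637⌉=92 ⌈58631/637⌉=93 ⌈59231/637⌉=93 ⌈59831/637⌉=94
  n=100…109: ⌈60431/637⌉=95 ⌈61031/637⌉=96 ⌈61631/637⌉=97 ⌈62231/637⌉=98 ⌈62831/637⌉=99 ⌈63431/637⌉=100 ⌈64031/637⌉=101 ⌈64631/637⌉=102 ⌈65231/637⌉=103 ⌈65831/637⌉=104
  n=110…119: ⌈66431/637⌉=105 ⌈67031/637⌉=106 ⌈67631/637⌉=107 ⌈68231/637⌉=108 ⌈68831/637⌉=109 ⌈69431/637⌉=109 ⌈70031/637⌉=110 ⌈70631/637⌉=111 ⌈71231/637⌉=112 ⌈71831/637⌉=113
  n=120…129: ⌈72431/637⌉=114 ⌈73031/637⌉=115 ⌈73631/637⌉=116 ⌈74231/637⌉=117 ⌈74831/637⌉=118 ⌈75431/637⌉=119 ⌈76031/637⌉=120 ⌈76631/637⌉=121 ⌈77231/637⌉=122 ⌈77831/637⌉=123
  n=130…131: ⌈78431/637⌉=124 ⌈79031/637⌉=125
s_n = t_(n+1) − t_n for n = 0 … 130 gives
prefix = 11111111111011111111111111110111111111111111110111111111111111101111111111111111011111111111111110111111111111111101111111111111111
slide a length-2 window over [0..1] … [129..130] (130 windows); first occurrence of each distinct factor:
  [  0..  1] 11
  [ 10.. 11] 10
  [ 11.. 12] 01
  (the other 127 windows repeat one of these)
distinct factors: {01, 10, 11}
count = 3  (Sturmian bound for length 2 is 3)


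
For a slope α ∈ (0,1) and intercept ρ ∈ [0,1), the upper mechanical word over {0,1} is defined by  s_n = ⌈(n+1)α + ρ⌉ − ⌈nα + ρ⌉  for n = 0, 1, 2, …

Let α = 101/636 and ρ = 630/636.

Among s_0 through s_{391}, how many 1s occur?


63

#1s = Σ_{n=0}^{391} s_n = Σ_{n=0}^{391} (⌈(n+1)α+ρ⌉ − ⌈nα+ρ⌉)
the sum telescopes: every ⌈nα+ρ⌉ with 0 < n < 392 appears once with + and once with −, leaving ⌈392α+ρ⌉ − ⌈0·α+ρ⌉
392α + ρ = (392·101 + 630) / 636 = 40222/636
ρ = 630/636
⌈40222/636⌉ = 64,  ⌈630/636⌉ = 1
#1s = 64 − 1 = 63


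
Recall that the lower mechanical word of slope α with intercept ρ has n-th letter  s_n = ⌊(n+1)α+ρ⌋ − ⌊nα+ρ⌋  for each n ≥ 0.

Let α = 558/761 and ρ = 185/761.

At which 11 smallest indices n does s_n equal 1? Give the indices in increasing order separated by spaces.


n=0: ⌊743/761⌋−⌊185/761⌋ = 0−0 = 0
n=1: ⌊1301/761⌋−⌊743/761⌋ = 1−0 = 1  ← one
n=2: ⌊1859/761⌋−⌊1301/761⌋ = 2−1 = 1  ← one
n=3: ⌊2417/761⌋−⌊1859/761⌋ = 3−2 = 1  ← one
n=4: ⌊2975/761⌋−⌊2417/761⌋ = 3−3 = 0
n=5: ⌊3533/761⌋−⌊2975/761⌋ = 4−3 = 1  ← one
n=6: ⌊4091/761⌋−⌊3533/761⌋ = 5−4 = 1  ← one
n=7: ⌊4649/761⌋−⌊4091/761⌋ = 6−5 = 1  ← one
n=8: ⌊5207/761⌋−⌊4649/761⌋ = 6−6 = 0
n=9: ⌊5765/761⌋−⌊5207/761⌋ = 7−6 = 1  ← one
n=10: ⌊6323/761⌋−⌊5765/761⌋ = 8−7 = 1  ← one
n=11: ⌊6881/761⌋−⌊6323/761⌋ = 9−8 = 1  ← one
n=12: ⌊7439/761⌋−⌊6881/761⌋ = 9−9 = 0
n=13: ⌊7997/761⌋−⌊7439/761⌋ = 10−9 = 1  ← one
n=14: ⌊8555/761⌋−⌊7997/761⌋ = 11−10 = 1  ← one
positions of the first 11 ones: 1 2 3 5 6 7 9 10 11 13 14

1 2 3 5 6 7 9 10 11 13 14


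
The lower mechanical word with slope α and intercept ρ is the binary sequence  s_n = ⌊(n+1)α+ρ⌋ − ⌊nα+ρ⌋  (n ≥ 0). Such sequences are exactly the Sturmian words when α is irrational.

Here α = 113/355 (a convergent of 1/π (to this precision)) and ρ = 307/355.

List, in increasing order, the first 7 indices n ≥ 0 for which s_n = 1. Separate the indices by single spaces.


0 3 6 9 12 16 19

n=0: ⌊420/355⌋−⌊307/355⌋ = 1−0 = 1  ← one
n=1: ⌊533/355⌋−⌊420/355⌋ = 1−1 = 0
n=2: ⌊646/355⌋−⌊533/355⌋ = 1−1 = 0
n=3: ⌊759/355⌋−⌊646/355⌋ = 2−1 = 1  ← one
n=4: ⌊872/355⌋−⌊759/355⌋ = 2−2 = 0
n=5: ⌊985/355⌋−⌊872/355⌋ = 2−2 = 0
n=6: ⌊1098/355⌋−⌊985/355⌋ = 3−2 = 1  ← one
n=7: ⌊1211/355⌋−⌊1098/355⌋ = 3−3 = 0
n=8: ⌊1324/355⌋−⌊1211/355⌋ = 3−3 = 0
n=9: ⌊1437/355⌋−⌊1324/355⌋ = 4−3 = 1  ← one
n=10: ⌊1550/355⌋−⌊1437/355⌋ = 4−4 = 0
n=11: ⌊1663/355⌋−⌊1550/355⌋ = 4−4 = 0
n=12: ⌊1776/355⌋−⌊1663/355⌋ = 5−4 = 1  ← one
n=13: ⌊1889/355⌋−⌊1776/355⌋ = 5−5 = 0
n=14: ⌊2002/355⌋−⌊1889/355⌋ = 5−5 = 0
n=15: ⌊2115/355⌋−⌊2002/355⌋ = 5−5 = 0
n=16: ⌊2228/355⌋−⌊2115/355⌋ = 6−5 = 1  ← one
n=17: ⌊2341/355⌋−⌊2228/355⌋ = 6−6 = 0
n=18: ⌊2454/355⌋−⌊2341/355⌋ = 6−6 = 0
n=19: ⌊2567/355⌋−⌊2454/355⌋ = 7−6 = 1  ← one
positions of the first 7 ones: 0 3 6 9 12 16 19


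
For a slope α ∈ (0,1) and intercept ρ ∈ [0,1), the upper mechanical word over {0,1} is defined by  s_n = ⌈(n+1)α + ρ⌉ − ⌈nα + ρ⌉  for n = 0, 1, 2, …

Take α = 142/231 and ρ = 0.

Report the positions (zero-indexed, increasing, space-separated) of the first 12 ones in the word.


0 1 3 4 6 8 9 11 13 14 16 17

n=0: ⌈142/231⌉−⌈0/231⌉ = 1−0 = 1  ← one
n=1: ⌈284/231⌉−⌈142/231⌉ = 2−1 = 1  ← one
n=2: ⌈426/231⌉−⌈284/231⌉ = 2−2 = 0
n=3: ⌈568/231⌉−⌈426/231⌉ = 3−2 = 1  ← one
n=4: ⌈710/231⌉−⌈568/231⌉ = 4−3 = 1  ← one
n=5: ⌈852/231⌉−⌈710/231⌉ = 4−4 = 0
n=6: ⌈994/231⌉−⌈852/231⌉ = 5−4 = 1  ← one
n=7: ⌈1136/231⌉−⌈994/231⌉ = 5−5 = 0
n=8: ⌈1278/231⌉−⌈1136/231⌉ = 6−5 = 1  ← one
n=9: ⌈1420/231⌉−⌈1278/231⌉ = 7−6 = 1  ← one
n=10: ⌈1562/231⌉−⌈1420/231⌉ = 7−7 = 0
n=11: ⌈1704/231⌉−⌈1562/231⌉ = 8−7 = 1  ← one
n=12: ⌈1846/231⌉−⌈1704/231⌉ = 8−8 = 0
n=13: ⌈1988/231⌉−⌈1846/231⌉ = 9−8 = 1  ← one
n=14: ⌈2130/231⌉−⌈1988/231⌉ = 10−9 = 1  ← one
n=15: ⌈2272/231⌉−⌈2130/231⌉ = 10−10 = 0
n=16: ⌈2414/231⌉−⌈2272/231⌉ = 11−10 = 1  ← one
n=17: ⌈2556/231⌉−⌈2414/231⌉ = 12−11 = 1  ← one
positions of the first 12 ones: 0 1 3 4 6 8 9 11 13 14 16 17


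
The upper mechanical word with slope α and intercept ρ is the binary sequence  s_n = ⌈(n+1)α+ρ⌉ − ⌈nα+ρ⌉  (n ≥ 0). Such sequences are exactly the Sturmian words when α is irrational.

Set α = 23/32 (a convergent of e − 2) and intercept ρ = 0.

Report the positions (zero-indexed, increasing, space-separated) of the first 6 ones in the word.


n=0: ⌈23/32⌉−⌈0/32⌉ = 1−0 = 1  ← one
n=1: ⌈46/32⌉−⌈23/32⌉ = 2−1 = 1  ← one
n=2: ⌈69/32⌉−⌈46/32⌉ = 3−2 = 1  ← one
n=3: ⌈92/32⌉−⌈69/32⌉ = 3−3 = 0
n=4: ⌈115/32⌉−⌈92/32⌉ = 4−3 = 1  ← one
n=5: ⌈138/32⌉−⌈115/32⌉ = 5−4 = 1  ← one
n=6: ⌈161/32⌉−⌈138/32⌉ = 6−5 = 1  ← one
positions of the first 6 ones: 0 1 2 4 5 6

0 1 2 4 5 6


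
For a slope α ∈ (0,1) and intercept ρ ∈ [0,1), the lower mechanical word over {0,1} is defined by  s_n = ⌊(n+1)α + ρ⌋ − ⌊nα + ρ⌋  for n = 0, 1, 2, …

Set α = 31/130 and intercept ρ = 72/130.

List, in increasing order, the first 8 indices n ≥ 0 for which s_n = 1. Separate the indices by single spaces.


1 6 10 14 18 22 27 31

n=0: ⌊103/130⌋−⌊72/130⌋ = 0−0 = 0
n=1: ⌊134/130⌋−⌊103/130⌋ = 1−0 = 1  ← one
n=2: ⌊165/130⌋−⌊134/130⌋ = 1−1 = 0
n=3: ⌊196/130⌋−⌊165/130⌋ = 1−1 = 0
n=4: ⌊227/130⌋−⌊196/130⌋ = 1−1 = 0
n=5: ⌊258/130⌋−⌊227/130⌋ = 1−1 = 0
n=6: ⌊289/130⌋−⌊258/130⌋ = 2−1 = 1  ← one
n=7: ⌊320/130⌋−⌊289/130⌋ = 2−2 = 0
n=8: ⌊351/130⌋−⌊320/130⌋ = 2−2 = 0
n=9: ⌊382/130⌋−⌊351/130⌋ = 2−2 = 0
n=10: ⌊413/130⌋−⌊382/130⌋ = 3−2 = 1  ← one
n=11: ⌊444/130⌋−⌊413/130⌋ = 3−3 = 0
n=12: ⌊475/130⌋−⌊444/130⌋ = 3−3 = 0
n=13: ⌊506/130⌋−⌊475/130⌋ = 3−3 = 0
n=14: ⌊537/130⌋−⌊506/130⌋ = 4−3 = 1  ← one
n=15: ⌊568/130⌋−⌊537/130⌋ = 4−4 = 0
n=16: ⌊599/130⌋−⌊568/130⌋ = 4−4 = 0
n=17: ⌊630/130⌋−⌊599/130⌋ = 4−4 = 0
n=18: ⌊661/130⌋−⌊630/130⌋ = 5−4 = 1  ← one
n=19: ⌊692/130⌋−⌊661/130⌋ = 5−5 = 0
n=20: ⌊723/130⌋−⌊692/130⌋ = 5−5 = 0
n=21: ⌊754/130⌋−⌊723/130⌋ = 5−5 = 0
n=22: ⌊785/130⌋−⌊754/130⌋ = 6−5 = 1  ← one
n=23: ⌊816/130⌋−⌊785/130⌋ = 6−6 = 0
n=24: ⌊847/130⌋−⌊816/130⌋ = 6−6 = 0
n=25: ⌊878/130⌋−⌊847/130⌋ = 6−6 = 0
n=26: ⌊909/130⌋−⌊878/130⌋ = 6−6 = 0
n=27: ⌊940/130⌋−⌊909/130⌋ = 7−6 = 1  ← one
n=28: ⌊971/130⌋−⌊940/130⌋ = 7−7 = 0
n=29: ⌊1002/130⌋−⌊971/130⌋ = 7−7 = 0
n=30: ⌊1033/130⌋−⌊1002/130⌋ = 7−7 = 0
n=31: ⌊1064/130⌋−⌊1033/130⌋ = 8−7 = 1  ← one
positions of the first 8 ones: 1 6 10 14 18 22 27 31


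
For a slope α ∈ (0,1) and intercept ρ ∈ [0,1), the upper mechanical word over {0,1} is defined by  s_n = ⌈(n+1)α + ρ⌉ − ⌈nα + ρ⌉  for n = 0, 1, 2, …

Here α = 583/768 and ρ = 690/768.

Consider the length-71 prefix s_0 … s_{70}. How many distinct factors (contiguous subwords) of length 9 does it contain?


10

t_n = ⌈(n·583+690)/768⌉ for n = 0 … 71:
  n=0…9: ⌈690/768⌉=1 ⌈1273/768⌉=2 ⌈1856/768⌉=3 ⌈2439/768⌉=4 ⌈3022/768⌉=4 ⌈3605/768⌉=5 ⌈4188/768⌉=6 ⌈4771/768⌉=7 ⌈5354/768⌉=7 ⌈5937/768⌉=8
  n=10…19: ⌈6520/768⌉=9 ⌈7103/768⌉=10 ⌈7686/768⌉=11 ⌈8269/768⌉=11 ⌈8852/768⌉=12 ⌈9435/768⌉=13 ⌈10018/768⌉=14 ⌈10601/768⌉=14 ⌈11184/768⌉=15 ⌈11767/768⌉=16
  n=20…29: ⌈12350/768⌉=17 ⌈12933/768⌉=17 ⌈13516/768⌉=18 ⌈14099/768⌉=19 ⌈14682/768⌉=20 ⌈15265/768⌉=20 ⌈15848/768⌉=21 ⌈16431/768⌉=22 ⌈17014/768⌉=23 ⌈17597/768⌉=23
  n=30…39: ⌈18180/768⌉=24 ⌈18763/768⌉=25 ⌈19346/768⌉=26 ⌈19929/768⌉=26 ⌈20512/768⌉=27 ⌈21095/768⌉=28 ⌈21678/768⌉=29 ⌈22261/768⌉=29 ⌈22844/768⌉=30 ⌈23427/768⌉=31
  n=40…49: ⌈24010/768⌉=32 ⌈24593/768⌉=33 ⌈25176/768⌉=33 ⌈25759/768⌉=34 ⌈26342/768⌉=35 ⌈26925/768⌉=36 ⌈27508/768⌉=36 ⌈28091/768⌉=37 ⌈28674/768⌉=38 ⌈29257/768⌉=39
  n=50…59: ⌈29840/768⌉=39 ⌈30423/768⌉=40 ⌈31006/768⌉=41 ⌈31589/768⌉=42 ⌈32172/768⌉=42 ⌈32755/768⌉=43 ⌈33338/768⌉=44 ⌈33921/768⌉=45 ⌈34504/768⌉=45 ⌈35087/768⌉=46
  n=60…69: ⌈35670/768⌉=47 ⌈36253/768⌉=48 ⌈36836/768⌉=48 ⌈37419/768⌉=49 ⌈38002/768⌉=50 ⌈38585/768⌉=51 ⌈39168/768⌉=51 ⌈39751/768⌉=52 ⌈40334/768⌉=53 ⌈40917/768⌉=54
  n=70…71: ⌈41500/768⌉=55 ⌈42083/768⌉=55
s_n = t_(n+1) − t_n for n = 0 … 70 gives
prefix = 11101110111101110111011101110111011101111011101110111011101110111011110
slide a length-9 window over [0..8] … [62..70] (63 windows); first occurrence of each distinct factor:
  [  0..  8] 111011101
  [  1..  9] 110111011
  [  2.. 10] 101110111
  [  3.. 11] 011101111
  [  4.. 12] 111011110
  [  5.. 13] 110111101
  [  6.. 14] 101111011
  [  7.. 15] 011110111
  [  8.. 16] 111101110
  [ 12.. 20] 011101110
  (the other 53 windows repeat one of these)
distinct factors: {011101110, 011101111, 011110111, 101110111, 101111011, 110111011, 110111101, 111011101, 111011110, 111101110}
count = 10  (Sturmian bound for length 9 is 10)


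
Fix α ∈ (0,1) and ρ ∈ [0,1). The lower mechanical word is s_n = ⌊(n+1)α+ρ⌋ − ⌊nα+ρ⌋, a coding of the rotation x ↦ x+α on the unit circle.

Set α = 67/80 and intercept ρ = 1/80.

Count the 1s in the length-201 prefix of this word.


#1s = Σ_{n=0}^{200} s_n = Σ_{n=0}^{200} (⌊(n+1)α+ρ⌋ − ⌊nα+ρ⌋)
the sum telescopes: every ⌊nα+ρ⌋ with 0 < n < 201 appears once with + and once with −, leaving ⌊201α+ρ⌋ − ⌊0·α+ρ⌋
201α + ρ = (201·67 + 1) / 80 = 13468/80
ρ = 1/80
⌊13468/80⌋ = 168,  ⌊1/80⌋ = 0
#1s = 168 − 0 = 168

168


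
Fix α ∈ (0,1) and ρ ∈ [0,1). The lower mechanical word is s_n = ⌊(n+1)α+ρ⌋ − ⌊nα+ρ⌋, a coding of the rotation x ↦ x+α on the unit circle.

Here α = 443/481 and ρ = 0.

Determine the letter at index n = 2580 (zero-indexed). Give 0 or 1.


1

(n+1)α + ρ = (2581·443) / 481 = 1143383/481
nα + ρ     = (2580·443) / 481 = 1142940/481
⌊1143383/481⌋ = 2377,  ⌊1142940/481⌋ = 2376
s_{2580} = 2377 − 2376 = 1


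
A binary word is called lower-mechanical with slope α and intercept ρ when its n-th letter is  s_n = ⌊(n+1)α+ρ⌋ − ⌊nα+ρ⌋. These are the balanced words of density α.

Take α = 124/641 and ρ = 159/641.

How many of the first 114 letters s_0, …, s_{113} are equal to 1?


#1s = Σ_{n=0}^{113} s_n = Σ_{n=0}^{113} (⌊(n+1)α+ρ⌋ − ⌊nα+ρ⌋)
the sum telescopes: every ⌊nα+ρ⌋ with 0 < n < 114 appears once with + and once with −, leaving ⌊114α+ρ⌋ − ⌊0·α+ρ⌋
114α + ρ = (114·124 + 159) / 641 = 14295/641
ρ = 159/641
⌊14295/641⌋ = 22,  ⌊159/641⌋ = 0
#1s = 22 − 0 = 22

22


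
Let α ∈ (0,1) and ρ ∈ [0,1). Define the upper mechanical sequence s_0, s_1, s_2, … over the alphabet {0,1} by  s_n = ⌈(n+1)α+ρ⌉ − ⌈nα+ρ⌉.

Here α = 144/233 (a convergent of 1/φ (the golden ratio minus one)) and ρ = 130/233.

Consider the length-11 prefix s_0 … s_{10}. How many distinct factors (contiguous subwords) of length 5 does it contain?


t_n = ⌈(n·144+130)/233⌉ for n = 0 … 11:
  n=0…9: ⌈130/233⌉=1 ⌈274/233⌉=2 ⌈418/233⌉=2 ⌈562/233⌉=3 ⌈706/233⌉=4 ⌈850/233⌉=4 ⌈994/233⌉=5 ⌈1138/233⌉=5 ⌈1282/233⌉=6 ⌈1426/233⌉=7
  n=10…11: ⌈1570/233⌉=7 ⌈1714/233⌉=8
s_n = t_(n+1) − t_n for n = 0 … 10 gives
prefix = 10110101101
slide a length-5 window over [0..4] … [6..10] (7 windows); first occurrence of each distinct factor:
  [  0..  4] 10110
  [  1..  5] 01101
  [  2..  6] 11010
  [  3..  7] 10101
  [  4..  8] 01011
  (the other 2 windows repeat one of these)
distinct factors: {01011, 01101, 10101, 10110, 11010}
count = 5  (Sturmian bound for length 5 is 6)

5


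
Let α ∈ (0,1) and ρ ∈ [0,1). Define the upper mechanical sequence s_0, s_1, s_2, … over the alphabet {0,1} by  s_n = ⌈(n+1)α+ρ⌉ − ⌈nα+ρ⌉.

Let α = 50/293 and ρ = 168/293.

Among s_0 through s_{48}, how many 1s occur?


8

#1s = Σ_{n=0}^{48} s_n = Σ_{n=0}^{48} (⌈(n+1)α+ρ⌉ − ⌈nα+ρ⌉)
the sum telescopes: every ⌈nα+ρ⌉ with 0 < n < 49 appears once with + and once with −, leaving ⌈49α+ρ⌉ − ⌈0·α+ρ⌉
49α + ρ = (49·50 + 168) / 293 = 2618/293
ρ = 168/293
⌈2618/293⌉ = 9,  ⌈168/293⌉ = 1
#1s = 9 − 1 = 8


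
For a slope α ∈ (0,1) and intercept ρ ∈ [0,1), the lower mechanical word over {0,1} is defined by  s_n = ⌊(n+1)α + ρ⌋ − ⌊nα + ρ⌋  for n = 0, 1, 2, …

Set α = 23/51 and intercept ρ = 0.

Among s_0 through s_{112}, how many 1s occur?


#1s = Σ_{n=0}^{112} s_n = Σ_{n=0}^{112} (⌊(n+1)α+ρ⌋ − ⌊nα+ρ⌋)
the sum telescopes: every ⌊nα+ρ⌋ with 0 < n < 113 appears once with + and once with −, leaving ⌊113α+ρ⌋ − ⌊0·α+ρ⌋
113α + ρ = (113·23) / 51 = 2599/51
ρ = 0/51
⌊2599/51⌋ = 50,  ⌊0/51⌋ = 0
#1s = 50 − 0 = 50

50
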